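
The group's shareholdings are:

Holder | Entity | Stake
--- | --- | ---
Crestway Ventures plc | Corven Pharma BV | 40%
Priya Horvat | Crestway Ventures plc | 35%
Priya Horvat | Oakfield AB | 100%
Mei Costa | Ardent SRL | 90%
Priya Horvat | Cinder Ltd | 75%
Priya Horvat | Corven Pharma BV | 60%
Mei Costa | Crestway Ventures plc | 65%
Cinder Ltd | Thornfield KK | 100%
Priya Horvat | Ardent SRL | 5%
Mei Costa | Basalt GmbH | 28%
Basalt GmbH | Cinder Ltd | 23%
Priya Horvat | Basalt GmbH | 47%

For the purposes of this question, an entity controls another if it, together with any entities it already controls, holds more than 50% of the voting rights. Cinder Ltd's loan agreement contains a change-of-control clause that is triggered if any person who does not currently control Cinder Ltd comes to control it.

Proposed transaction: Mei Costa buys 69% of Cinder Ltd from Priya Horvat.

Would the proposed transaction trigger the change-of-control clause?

Yes

The purchase adds only to Mei's holdings (Priya's stake shrinks), so Mei is the only person who could newly come to control Cinder.
Mei holds 65% of Crestway, so Mei controls Crestway.
Mei holds 90% of Ardent, so Mei controls Ardent.
Neither Mei nor any entity Mei controls holds any voting interest in Cinder.
So before the transaction, Mei does not control Cinder.
After the purchase, Mei holds 69% of Cinder directly, and Priya's stake falls to 6%.
Mei holds 69% of Cinder, so Mei controls Cinder.
Mei did not control Cinder before and does after, so the clause is triggered.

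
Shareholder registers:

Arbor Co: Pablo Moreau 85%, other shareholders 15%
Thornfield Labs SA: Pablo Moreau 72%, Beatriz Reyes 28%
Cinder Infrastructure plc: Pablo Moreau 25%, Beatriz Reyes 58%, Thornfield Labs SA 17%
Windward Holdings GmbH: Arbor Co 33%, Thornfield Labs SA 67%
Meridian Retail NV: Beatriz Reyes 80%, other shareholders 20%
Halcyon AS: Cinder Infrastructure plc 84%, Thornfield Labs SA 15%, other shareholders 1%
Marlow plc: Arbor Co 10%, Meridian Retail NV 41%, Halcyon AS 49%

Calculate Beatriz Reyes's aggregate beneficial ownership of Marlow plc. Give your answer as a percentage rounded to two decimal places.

Beatriz reaches Marlow along 4 paths.
Via Meridian: 80% × 41% = 32.8%.
Via Cinder → Halcyon: 58% × 84% × 49% = 23.8728%.
Via Thornfield → Cinder → Halcyon: 28% × 17% × 84% × 49% = 1.959216%.
Via Thornfield → Halcyon: 28% × 15% × 49% = 2.058%.
Total: 32.8% + 23.8728% + 1.959216% + 2.058% = 60.690016%.
Rounded: 60.69%.

60.69%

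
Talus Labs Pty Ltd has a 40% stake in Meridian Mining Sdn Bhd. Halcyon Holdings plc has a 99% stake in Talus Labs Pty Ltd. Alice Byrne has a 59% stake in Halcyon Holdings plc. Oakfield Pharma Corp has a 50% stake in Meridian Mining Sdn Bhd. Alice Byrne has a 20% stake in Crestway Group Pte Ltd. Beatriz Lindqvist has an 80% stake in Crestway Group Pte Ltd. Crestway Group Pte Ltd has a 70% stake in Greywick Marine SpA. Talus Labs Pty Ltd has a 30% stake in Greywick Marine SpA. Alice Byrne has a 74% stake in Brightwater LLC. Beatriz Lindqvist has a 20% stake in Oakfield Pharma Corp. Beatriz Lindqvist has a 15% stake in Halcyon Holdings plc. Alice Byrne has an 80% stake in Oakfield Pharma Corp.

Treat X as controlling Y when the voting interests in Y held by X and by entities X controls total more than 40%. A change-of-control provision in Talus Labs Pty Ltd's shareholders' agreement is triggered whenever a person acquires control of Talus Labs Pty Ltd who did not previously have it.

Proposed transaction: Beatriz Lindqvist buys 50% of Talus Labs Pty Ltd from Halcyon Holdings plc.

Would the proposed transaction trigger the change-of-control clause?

The purchase adds only to Beatriz's holdings (Halcyon's stake shrinks), so Beatriz is the only person who could newly come to control Talus.
Beatriz holds 80% of Crestway, so Beatriz controls Crestway.
Crestway holds 70% of Greywick, so Beatriz controls Greywick.
Neither Beatriz nor any entity Beatriz controls holds any voting interest in Talus.
So before the transaction, Beatriz does not control Talus.
After the purchase, Beatriz holds 50% of Talus directly, and Halcyon's stake falls to 49%.
Beatriz holds 50% of Talus, so Beatriz controls Talus.
Beatriz did not control Talus before and does after, so the clause is triggered.

Yes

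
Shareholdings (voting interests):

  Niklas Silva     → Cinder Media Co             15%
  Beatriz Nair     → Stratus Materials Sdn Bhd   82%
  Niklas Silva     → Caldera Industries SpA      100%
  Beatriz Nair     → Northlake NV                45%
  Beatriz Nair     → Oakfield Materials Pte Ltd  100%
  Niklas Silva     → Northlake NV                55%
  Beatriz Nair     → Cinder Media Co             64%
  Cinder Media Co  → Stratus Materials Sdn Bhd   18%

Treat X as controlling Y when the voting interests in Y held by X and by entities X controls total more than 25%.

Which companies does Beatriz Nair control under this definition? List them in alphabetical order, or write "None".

Beatriz holds 64% of Cinder, so Beatriz controls Cinder.
Beatriz and Cinder together hold 82% + 18% = 100% of Stratus, so Beatriz controls Stratus.
Beatriz holds 45% of Northlake, so Beatriz controls Northlake.
Beatriz holds 100% of Oakfield, so Beatriz controls Oakfield.
No other company's threshold is met.

Cinder Media Co, Northlake NV, Oakfield Materials Pte Ltd, Stratus Materials Sdn Bhd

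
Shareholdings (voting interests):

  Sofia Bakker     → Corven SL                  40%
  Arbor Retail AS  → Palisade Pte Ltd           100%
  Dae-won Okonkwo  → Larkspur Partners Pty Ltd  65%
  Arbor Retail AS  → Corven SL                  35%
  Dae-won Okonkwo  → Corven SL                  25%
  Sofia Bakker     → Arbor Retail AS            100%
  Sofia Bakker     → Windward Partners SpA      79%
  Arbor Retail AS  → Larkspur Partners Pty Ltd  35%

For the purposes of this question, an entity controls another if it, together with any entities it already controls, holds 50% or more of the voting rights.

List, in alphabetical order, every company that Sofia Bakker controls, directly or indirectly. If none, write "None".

Sofia holds 100% of Arbor, so Sofia controls Arbor.
Sofia holds 79% of Windward, so Sofia controls Windward.
Arbor and Sofia together hold 35% + 40% = 75% of Corven, so Sofia controls Corven.
Arbor holds 100% of Palisade, so Sofia controls Palisade.
No other company's threshold is met.

Arbor Retail AS, Corven SL, Palisade Pte Ltd, Windward Partners SpA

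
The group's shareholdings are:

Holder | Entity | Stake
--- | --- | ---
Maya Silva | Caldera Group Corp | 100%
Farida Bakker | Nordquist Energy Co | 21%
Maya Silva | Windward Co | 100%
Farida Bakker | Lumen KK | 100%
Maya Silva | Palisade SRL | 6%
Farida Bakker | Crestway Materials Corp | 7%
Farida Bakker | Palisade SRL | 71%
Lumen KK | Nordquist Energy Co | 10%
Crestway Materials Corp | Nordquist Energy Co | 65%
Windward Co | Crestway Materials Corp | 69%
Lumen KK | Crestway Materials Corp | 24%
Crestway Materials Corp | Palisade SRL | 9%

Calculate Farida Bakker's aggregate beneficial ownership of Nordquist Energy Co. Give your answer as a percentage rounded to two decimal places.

Farida reaches Nordquist along 4 paths.
Via Crestway: 7% × 65% = 4.55%.
Via Lumen → Crestway: 100% × 24% × 65% = 15.6%.
Direct stake: 21% = 21%.
Via Lumen: 100% × 10% = 10%.
Total: 4.55% + 15.6% + 21% + 10% = 51.15%.

51.15%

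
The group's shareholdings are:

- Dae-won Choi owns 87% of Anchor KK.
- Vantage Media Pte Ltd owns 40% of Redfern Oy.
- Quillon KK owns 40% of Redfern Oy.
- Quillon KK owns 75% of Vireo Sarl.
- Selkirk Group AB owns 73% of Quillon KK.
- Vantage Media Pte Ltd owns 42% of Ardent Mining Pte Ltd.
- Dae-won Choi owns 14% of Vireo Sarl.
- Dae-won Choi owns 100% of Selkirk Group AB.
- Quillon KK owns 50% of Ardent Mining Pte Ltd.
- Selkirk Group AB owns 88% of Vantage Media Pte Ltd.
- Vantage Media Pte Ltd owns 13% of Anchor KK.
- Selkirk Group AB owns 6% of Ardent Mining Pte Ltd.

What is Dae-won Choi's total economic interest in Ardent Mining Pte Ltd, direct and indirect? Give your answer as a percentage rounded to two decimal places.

79.46%

Dae-won reaches Ardent along 3 paths.
Via Selkirk → Vantage: 100% × 88% × 42% = 36.96%.
Via Selkirk → Quillon: 100% × 73% × 50% = 36.5%.
Via Selkirk: 100% × 6% = 6%.
Total: 36.96% + 36.5% + 6% = 79.46%.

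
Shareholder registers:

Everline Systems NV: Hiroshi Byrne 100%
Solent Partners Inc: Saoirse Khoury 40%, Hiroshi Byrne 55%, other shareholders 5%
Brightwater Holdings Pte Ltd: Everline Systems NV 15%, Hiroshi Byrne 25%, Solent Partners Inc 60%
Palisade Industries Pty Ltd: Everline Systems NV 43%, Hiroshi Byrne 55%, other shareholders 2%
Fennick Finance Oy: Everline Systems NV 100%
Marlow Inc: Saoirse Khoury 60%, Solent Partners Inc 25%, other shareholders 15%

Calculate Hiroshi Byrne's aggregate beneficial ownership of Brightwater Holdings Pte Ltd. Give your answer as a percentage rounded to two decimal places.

73.00%

Hiroshi reaches Brightwater along 3 paths.
Via Everline: 100% × 15% = 15%.
Direct stake: 25% = 25%.
Via Solent: 55% × 60% = 33%.
Total: 15% + 25% + 33% = 73%.
Rounded: 73.00%.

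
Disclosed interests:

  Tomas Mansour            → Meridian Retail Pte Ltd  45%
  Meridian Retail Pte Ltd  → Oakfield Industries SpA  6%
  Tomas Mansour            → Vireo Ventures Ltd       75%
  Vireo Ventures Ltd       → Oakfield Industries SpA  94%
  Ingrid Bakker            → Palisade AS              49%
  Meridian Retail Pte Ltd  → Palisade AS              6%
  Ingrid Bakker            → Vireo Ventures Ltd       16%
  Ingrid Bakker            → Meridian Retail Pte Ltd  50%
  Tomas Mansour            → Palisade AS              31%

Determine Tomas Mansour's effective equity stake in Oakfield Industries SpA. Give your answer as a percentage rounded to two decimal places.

73.20%

Tomas reaches Oakfield along 2 paths.
Via Meridian: 45% × 6% = 2.7%.
Via Vireo: 75% × 94% = 70.5%.
Total: 2.7% + 70.5% = 73.2%.
Rounded: 73.20%.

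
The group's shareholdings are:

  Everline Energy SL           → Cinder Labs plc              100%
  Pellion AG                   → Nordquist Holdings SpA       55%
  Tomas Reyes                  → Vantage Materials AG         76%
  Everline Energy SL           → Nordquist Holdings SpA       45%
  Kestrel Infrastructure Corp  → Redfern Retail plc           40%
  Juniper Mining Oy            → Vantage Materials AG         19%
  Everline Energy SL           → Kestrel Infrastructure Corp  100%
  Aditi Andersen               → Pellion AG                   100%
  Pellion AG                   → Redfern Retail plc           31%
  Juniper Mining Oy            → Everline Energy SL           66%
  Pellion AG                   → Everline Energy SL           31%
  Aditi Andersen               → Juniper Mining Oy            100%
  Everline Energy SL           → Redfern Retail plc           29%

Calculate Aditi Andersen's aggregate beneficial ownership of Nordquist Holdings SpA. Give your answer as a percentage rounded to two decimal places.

Aditi reaches Nordquist along 3 paths.
Via Pellion → Everline: 100% × 31% × 45% = 13.95%.
Via Juniper → Everline: 100% × 66% × 45% = 29.7%.
Via Pellion: 100% × 55% = 55%.
Total: 13.95% + 29.7% + 55% = 98.65%.

98.65%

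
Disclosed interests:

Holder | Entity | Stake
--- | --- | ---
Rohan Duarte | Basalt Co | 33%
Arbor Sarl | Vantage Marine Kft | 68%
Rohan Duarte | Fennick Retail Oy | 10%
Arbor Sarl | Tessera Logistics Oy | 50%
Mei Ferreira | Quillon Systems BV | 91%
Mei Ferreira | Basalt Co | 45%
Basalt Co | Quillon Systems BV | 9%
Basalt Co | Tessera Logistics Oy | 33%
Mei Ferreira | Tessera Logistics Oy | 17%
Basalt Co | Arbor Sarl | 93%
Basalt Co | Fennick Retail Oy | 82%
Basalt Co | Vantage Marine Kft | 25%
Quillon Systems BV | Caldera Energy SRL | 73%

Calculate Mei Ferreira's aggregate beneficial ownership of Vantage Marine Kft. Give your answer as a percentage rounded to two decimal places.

Mei reaches Vantage along 2 paths.
Via Basalt → Arbor: 45% × 93% × 68% = 28.458%.
Via Basalt: 45% × 25% = 11.25%.
Total: 28.458% + 11.25% = 39.708%.
Rounded: 39.71%.

39.71%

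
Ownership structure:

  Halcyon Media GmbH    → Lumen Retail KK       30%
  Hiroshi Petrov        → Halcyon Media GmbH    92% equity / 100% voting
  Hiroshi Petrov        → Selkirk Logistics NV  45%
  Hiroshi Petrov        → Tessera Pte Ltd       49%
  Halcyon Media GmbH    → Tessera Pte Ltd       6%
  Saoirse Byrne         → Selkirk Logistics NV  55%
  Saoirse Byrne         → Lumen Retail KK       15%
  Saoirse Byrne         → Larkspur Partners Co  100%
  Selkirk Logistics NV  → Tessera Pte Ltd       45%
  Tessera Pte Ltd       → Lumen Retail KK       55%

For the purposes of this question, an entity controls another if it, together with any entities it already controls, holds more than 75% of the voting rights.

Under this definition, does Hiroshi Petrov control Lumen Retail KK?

No

Hiroshi holds 100% of Halcyon, so Hiroshi controls Halcyon.
In Lumen, Hiroshi's side holds only 30%, not > 75%.
So Hiroshi does not control Lumen.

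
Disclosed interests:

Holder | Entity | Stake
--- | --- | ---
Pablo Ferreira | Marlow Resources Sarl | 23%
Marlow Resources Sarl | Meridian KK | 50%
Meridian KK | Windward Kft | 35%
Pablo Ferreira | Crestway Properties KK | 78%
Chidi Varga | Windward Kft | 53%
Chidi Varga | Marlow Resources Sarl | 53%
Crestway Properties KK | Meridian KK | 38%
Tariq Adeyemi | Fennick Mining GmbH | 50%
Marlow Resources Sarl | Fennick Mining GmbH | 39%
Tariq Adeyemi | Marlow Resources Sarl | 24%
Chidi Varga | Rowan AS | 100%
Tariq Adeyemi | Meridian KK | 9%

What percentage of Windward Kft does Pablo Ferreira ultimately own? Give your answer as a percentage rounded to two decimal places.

14.40%

Pablo reaches Windward along 2 paths.
Via Marlow → Meridian: 23% × 50% × 35% = 4.025%.
Via Crestway → Meridian: 78% × 38% × 35% = 10.374%.
Total: 4.025% + 10.374% = 14.399%.
Rounded: 14.40%.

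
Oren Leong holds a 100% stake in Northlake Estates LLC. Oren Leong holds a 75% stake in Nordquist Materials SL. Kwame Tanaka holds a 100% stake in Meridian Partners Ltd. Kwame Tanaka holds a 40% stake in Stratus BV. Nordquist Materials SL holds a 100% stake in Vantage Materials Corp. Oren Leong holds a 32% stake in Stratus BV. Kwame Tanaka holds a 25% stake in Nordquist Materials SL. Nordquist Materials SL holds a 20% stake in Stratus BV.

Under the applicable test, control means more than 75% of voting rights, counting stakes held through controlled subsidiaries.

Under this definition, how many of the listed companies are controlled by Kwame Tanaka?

1

Kwame holds 100% of Meridian, so Kwame controls Meridian.
No other company's threshold is met.
Kwame controls 1 company.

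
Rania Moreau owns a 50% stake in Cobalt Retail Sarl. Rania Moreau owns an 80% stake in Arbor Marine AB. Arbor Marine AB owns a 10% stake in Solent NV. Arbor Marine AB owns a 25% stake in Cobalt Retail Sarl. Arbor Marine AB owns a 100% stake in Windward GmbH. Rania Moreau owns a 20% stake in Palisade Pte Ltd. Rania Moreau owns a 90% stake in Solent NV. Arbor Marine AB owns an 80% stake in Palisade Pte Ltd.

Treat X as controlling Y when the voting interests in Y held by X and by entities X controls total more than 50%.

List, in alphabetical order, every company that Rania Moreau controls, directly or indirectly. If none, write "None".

Rania holds 80% of Arbor, so Rania controls Arbor.
Rania and Arbor together hold 90% + 10% = 100% of Solent, so Rania controls Solent.
Arbor and Rania together hold 80% + 20% = 100% of Palisade, so Rania controls Palisade.
Rania and Arbor together hold 50% + 25% = 75% of Cobalt, so Rania controls Cobalt.
Arbor holds 100% of Windward, so Rania controls Windward.

Arbor Marine AB, Cobalt Retail Sarl, Palisade Pte Ltd, Solent NV, Windward GmbH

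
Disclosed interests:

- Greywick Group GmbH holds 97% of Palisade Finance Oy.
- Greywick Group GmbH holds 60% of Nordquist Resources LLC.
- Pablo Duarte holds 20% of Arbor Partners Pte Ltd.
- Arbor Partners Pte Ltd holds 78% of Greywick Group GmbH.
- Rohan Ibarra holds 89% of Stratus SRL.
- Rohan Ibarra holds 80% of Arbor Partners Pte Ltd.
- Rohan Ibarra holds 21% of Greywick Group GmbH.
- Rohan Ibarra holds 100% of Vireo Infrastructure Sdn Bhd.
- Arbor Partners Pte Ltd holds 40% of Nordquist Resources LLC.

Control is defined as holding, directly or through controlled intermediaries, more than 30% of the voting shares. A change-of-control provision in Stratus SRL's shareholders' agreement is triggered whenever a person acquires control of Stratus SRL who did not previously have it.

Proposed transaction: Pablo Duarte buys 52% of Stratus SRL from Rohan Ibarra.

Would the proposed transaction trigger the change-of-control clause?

Yes

The purchase adds only to Pablo's holdings (Rohan's stake shrinks), so Pablo is the only person who could newly come to control Stratus.
Pablo's largest direct stake is 20% in Arbor, which does not meet the threshold, so Pablo controls no company.
Neither Pablo nor any entity Pablo controls holds any voting interest in Stratus.
So before the transaction, Pablo does not control Stratus.
After the purchase, Pablo holds 52% of Stratus directly, and Rohan's stake falls to 37%.
Pablo holds 52% of Stratus, so Pablo controls Stratus.
Pablo did not control Stratus before and does after, so the clause is triggered.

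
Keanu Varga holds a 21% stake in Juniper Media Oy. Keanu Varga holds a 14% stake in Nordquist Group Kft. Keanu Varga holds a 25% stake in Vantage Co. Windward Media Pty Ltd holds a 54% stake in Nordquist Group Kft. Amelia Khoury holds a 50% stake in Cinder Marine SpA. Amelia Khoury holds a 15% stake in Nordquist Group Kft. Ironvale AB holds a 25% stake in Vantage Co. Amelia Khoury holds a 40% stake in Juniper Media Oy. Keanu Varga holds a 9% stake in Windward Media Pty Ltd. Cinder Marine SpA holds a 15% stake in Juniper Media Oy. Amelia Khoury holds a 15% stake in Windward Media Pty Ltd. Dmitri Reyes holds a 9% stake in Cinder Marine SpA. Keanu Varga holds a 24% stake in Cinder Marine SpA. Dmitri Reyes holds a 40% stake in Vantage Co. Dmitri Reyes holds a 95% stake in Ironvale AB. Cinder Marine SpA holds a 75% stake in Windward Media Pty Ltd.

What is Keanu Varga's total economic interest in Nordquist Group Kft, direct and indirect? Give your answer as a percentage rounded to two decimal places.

Keanu reaches Nordquist along 3 paths.
Via Cinder → Windward: 24% × 75% × 54% = 9.72%.
Via Windward: 9% × 54% = 4.86%.
Direct stake: 14% = 14%.
Total: 9.72% + 4.86% + 14% = 28.58%.

28.58%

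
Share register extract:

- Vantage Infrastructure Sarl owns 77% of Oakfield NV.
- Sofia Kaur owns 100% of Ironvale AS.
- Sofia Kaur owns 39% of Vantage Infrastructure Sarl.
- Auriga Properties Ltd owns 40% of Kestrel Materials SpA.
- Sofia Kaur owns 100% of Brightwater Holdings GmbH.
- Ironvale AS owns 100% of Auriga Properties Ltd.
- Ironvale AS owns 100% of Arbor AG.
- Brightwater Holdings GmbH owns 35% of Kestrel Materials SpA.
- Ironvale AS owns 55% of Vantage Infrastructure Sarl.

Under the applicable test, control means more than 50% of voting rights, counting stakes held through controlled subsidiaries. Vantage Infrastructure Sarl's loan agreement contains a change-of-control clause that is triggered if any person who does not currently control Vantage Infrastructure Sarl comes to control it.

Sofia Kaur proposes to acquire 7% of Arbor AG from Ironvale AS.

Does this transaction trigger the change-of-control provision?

No

The purchase adds only to Sofia's holdings (Ironvale's stake shrinks), so Sofia is the only person who could newly come to control Vantage.
Sofia holds 100% of Ironvale, so Sofia controls Ironvale.
Sofia and Ironvale together hold 39% + 55% = 94% of Vantage, so Sofia controls Vantage.
So Sofia already controls Vantage before the transaction.
After the purchase, Sofia holds 7% of Arbor directly, and Ironvale's stake falls to 93%.
Sofia controlled Vantage already, so this is not a new person acquiring control; every other person's position is unchanged or reduced.
No new person acquires control, so the clause is not triggered.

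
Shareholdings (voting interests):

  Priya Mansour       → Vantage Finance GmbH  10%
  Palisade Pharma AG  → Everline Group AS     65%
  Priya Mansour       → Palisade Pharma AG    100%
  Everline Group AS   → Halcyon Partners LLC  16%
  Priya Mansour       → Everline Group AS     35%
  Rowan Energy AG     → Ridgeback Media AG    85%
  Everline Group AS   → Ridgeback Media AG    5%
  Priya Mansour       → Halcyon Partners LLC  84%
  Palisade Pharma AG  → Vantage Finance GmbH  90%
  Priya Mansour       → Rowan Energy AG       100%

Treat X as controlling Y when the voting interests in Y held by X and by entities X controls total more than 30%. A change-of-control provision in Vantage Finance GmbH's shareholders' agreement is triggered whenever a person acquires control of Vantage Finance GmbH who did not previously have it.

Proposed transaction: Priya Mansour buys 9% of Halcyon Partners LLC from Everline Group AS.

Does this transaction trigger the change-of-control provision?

No

The purchase adds only to Priya's holdings (Everline's stake shrinks), so Priya is the only person who could newly come to control Vantage.
Priya holds 100% of Palisade, so Priya controls Palisade.
Palisade and Priya together hold 90% + 10% = 100% of Vantage, so Priya controls Vantage.
So Priya already controls Vantage before the transaction.
After the purchase, Priya's direct stake in Halcyon rises to 84% + 9% = 93%, and Everline's stake falls to 7%.
Priya controlled Vantage already, so this is not a new person acquiring control; every other person's position is unchanged or reduced.
No new person acquires control, so the clause is not triggered.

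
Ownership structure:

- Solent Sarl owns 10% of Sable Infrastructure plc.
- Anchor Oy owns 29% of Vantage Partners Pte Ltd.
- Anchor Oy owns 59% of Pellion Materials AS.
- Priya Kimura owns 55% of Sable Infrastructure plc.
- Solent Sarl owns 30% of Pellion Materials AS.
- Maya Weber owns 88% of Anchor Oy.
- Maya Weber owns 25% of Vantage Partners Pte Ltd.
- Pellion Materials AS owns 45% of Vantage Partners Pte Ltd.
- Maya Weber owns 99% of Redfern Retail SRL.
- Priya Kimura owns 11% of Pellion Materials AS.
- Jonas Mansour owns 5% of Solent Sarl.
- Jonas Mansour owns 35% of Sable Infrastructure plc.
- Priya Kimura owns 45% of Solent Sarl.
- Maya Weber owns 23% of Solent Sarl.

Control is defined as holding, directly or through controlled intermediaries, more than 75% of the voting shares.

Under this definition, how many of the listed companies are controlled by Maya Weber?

2

Maya holds 88% of Anchor, so Maya controls Anchor.
Maya holds 99% of Redfern, so Maya controls Redfern.
No other company's threshold is met.
Maya controls 2 companies.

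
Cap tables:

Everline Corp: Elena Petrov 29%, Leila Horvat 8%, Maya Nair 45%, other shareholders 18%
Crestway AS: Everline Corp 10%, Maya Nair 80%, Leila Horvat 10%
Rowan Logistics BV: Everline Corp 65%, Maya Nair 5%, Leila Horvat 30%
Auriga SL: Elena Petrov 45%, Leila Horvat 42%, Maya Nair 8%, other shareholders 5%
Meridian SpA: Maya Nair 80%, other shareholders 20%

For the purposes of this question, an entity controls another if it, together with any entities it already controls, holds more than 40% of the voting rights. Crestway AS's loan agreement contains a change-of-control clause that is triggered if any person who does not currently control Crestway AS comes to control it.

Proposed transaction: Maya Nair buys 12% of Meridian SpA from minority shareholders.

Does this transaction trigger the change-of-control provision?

The purchase changes only Maya's holdings, so Maya is the only person who could newly come to control Crestway.
Maya holds 45% of Everline, so Maya controls Everline.
Everline and Maya together hold 10% + 80% = 90% of Crestway, so Maya controls Crestway.
So Maya already controls Crestway before the transaction.
After the purchase, Maya's direct stake in Meridian rises to 80% + 12% = 92%.
Maya controlled Crestway already, so this is not a new person acquiring control; every other person's position is unchanged or reduced.
No new person acquires control, so the clause is not triggered.

No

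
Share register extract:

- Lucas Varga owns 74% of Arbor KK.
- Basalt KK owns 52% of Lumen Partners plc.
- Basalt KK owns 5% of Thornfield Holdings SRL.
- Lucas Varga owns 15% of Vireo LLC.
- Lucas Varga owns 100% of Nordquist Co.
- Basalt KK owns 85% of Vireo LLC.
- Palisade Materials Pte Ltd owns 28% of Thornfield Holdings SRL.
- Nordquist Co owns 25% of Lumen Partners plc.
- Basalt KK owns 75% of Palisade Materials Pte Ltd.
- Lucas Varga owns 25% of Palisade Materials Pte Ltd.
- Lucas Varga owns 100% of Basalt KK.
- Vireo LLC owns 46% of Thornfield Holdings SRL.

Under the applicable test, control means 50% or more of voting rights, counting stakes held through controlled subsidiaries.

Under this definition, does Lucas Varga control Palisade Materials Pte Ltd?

Lucas holds 100% of Basalt, so Lucas controls Basalt.
Basalt and Lucas together hold 75% + 25% = 100% of Palisade, so Lucas controls Palisade.

Yes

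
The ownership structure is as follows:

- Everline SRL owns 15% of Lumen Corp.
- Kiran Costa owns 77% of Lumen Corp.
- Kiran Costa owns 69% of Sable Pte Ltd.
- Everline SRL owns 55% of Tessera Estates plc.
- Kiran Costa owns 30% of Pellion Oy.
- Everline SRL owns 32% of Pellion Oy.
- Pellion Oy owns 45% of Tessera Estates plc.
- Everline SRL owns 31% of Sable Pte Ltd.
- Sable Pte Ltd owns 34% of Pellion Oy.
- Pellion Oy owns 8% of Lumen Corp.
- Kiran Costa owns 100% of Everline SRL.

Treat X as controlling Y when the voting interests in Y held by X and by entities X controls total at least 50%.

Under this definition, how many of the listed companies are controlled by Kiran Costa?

Kiran holds 100% of Everline, so Kiran controls Everline.
Kiran and Everline together hold 69% + 31% = 100% of Sable, so Kiran controls Sable.
Sable and Everline and Kiran together hold 34% + 32% + 30% = 96% of Pellion, so Kiran controls Pellion.
Everline and Pellion together hold 55% + 45% = 100% of Tessera, so Kiran controls Tessera.
Everline and Pellion and Kiran together hold 15% + 8% + 77% = 100% of Lumen, so Kiran controls Lumen.
Kiran controls 5 companies.

5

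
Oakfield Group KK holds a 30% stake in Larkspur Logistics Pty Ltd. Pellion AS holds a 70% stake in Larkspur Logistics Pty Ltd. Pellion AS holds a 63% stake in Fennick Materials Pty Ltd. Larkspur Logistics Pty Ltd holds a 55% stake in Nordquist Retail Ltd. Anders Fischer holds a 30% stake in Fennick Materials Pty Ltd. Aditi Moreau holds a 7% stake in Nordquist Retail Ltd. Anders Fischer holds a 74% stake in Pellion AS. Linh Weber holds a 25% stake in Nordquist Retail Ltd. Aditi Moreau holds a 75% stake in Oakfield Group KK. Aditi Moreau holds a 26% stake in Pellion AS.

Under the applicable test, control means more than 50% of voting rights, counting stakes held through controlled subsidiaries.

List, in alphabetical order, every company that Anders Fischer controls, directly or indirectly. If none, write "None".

Fennick Materials Pty Ltd, Larkspur Logistics Pty Ltd, Nordquist Retail Ltd, Pellion AS

Anders holds 74% of Pellion, so Anders controls Pellion.
Pellion holds 70% of Larkspur, so Anders controls Larkspur.
Larkspur holds 55% of Nordquist, so Anders controls Nordquist.
Anders and Pellion together hold 30% + 63% = 93% of Fennick, so Anders controls Fennick.
No other company's threshold is met.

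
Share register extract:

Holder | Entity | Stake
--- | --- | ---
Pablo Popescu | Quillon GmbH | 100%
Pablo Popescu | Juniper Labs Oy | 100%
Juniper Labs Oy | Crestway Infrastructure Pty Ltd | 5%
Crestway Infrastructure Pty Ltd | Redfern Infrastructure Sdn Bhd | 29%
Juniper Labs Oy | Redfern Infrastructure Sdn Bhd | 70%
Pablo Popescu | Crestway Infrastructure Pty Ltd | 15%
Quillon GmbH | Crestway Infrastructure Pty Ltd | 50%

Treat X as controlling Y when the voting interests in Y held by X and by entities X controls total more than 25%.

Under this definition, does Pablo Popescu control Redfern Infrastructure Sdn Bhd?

Pablo holds 100% of Juniper, so Pablo controls Juniper.
Pablo holds 100% of Quillon, so Pablo controls Quillon.
Quillon and Pablo and Juniper together hold 50% + 15% + 5% = 70% of Crestway, so Pablo controls Crestway.
Crestway and Juniper together hold 29% + 70% = 99% of Redfern, so Pablo controls Redfern.

Yes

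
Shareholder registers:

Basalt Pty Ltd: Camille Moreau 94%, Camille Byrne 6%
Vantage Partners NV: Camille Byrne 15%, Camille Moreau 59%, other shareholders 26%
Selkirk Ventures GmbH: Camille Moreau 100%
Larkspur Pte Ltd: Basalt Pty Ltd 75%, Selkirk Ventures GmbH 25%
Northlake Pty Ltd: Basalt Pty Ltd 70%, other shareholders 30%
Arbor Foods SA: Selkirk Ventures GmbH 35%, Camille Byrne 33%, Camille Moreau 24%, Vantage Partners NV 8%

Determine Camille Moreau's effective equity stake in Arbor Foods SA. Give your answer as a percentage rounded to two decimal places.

63.72%

Camille Moreau reaches Arbor along 3 paths.
Via Selkirk: 100% × 35% = 35%.
Direct stake: 24% = 24%.
Via Vantage: 59% × 8% = 4.72%.
Total: 35% + 24% + 4.72% = 63.72%.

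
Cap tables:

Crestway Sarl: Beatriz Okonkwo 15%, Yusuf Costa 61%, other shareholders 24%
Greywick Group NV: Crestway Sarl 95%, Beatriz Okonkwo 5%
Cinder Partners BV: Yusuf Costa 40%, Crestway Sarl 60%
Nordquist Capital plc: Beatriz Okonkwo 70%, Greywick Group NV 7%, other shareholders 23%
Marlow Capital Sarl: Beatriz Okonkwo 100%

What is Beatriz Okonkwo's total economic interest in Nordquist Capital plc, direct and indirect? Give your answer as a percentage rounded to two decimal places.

Beatriz reaches Nordquist along 3 paths.
Direct stake: 70% = 70%.
Via Crestway → Greywick: 15% × 95% × 7% = 0.9975%.
Via Greywick: 5% × 7% = 0.35%.
Total: 70% + 0.9975% + 0.35% = 71.3475%.
Rounded: 71.35%.

71.35%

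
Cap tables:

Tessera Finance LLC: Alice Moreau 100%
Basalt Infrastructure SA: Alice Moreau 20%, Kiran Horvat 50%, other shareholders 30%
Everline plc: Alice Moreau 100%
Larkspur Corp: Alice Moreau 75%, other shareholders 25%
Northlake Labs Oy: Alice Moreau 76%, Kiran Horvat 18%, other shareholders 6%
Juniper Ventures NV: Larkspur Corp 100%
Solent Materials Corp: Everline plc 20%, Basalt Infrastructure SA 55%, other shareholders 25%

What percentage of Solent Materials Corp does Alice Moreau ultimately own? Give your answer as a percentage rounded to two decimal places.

Alice reaches Solent along 2 paths.
Via Everline: 100% × 20% = 20%.
Via Basalt: 20% × 55% = 11%.
Total: 20% + 11% = 31%.
Rounded: 31.00%.

31.00%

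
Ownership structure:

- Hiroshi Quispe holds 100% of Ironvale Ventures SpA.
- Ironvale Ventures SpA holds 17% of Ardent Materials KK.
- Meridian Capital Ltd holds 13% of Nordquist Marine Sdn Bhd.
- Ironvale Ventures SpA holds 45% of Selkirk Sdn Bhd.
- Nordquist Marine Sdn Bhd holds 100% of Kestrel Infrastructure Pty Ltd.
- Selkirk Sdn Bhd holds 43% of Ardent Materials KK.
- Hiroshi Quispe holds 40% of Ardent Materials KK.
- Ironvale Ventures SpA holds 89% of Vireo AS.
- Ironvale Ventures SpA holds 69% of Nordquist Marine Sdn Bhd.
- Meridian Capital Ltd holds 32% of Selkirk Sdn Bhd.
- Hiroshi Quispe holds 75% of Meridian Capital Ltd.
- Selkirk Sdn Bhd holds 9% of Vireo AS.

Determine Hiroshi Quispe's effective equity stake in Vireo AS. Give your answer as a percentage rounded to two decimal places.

95.21%

Hiroshi reaches Vireo along 3 paths.
Via Ironvale → Selkirk: 100% × 45% × 9% = 4.05%.
Via Meridian → Selkirk: 75% × 32% × 9% = 2.16%.
Via Ironvale: 100% × 89% = 89%.
Total: 4.05% + 2.16% + 89% = 95.21%.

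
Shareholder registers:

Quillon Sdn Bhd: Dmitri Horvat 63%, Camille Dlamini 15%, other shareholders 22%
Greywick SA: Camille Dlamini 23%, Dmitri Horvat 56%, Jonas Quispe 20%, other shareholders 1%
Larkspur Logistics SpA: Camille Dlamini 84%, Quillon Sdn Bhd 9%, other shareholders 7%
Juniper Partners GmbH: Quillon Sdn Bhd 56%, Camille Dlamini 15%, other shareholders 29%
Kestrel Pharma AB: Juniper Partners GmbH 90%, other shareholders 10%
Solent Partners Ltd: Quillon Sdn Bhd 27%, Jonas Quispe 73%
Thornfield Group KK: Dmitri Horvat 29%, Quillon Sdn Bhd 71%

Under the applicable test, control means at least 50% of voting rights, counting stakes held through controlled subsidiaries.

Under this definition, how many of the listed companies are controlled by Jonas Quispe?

1

Jonas holds 73% of Solent, so Jonas controls Solent.
No other company's threshold is met.
Jonas controls 1 company.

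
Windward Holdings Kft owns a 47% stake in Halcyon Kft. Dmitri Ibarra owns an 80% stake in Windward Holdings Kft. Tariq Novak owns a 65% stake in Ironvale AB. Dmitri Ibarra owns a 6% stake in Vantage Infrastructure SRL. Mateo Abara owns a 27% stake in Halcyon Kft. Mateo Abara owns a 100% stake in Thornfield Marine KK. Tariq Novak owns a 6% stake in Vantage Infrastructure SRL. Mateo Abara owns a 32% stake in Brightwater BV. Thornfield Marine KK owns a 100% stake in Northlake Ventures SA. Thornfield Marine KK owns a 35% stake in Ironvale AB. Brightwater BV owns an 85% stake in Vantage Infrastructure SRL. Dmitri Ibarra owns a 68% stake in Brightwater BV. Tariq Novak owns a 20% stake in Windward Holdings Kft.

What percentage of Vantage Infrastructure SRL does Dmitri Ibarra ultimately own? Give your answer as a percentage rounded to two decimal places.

Dmitri reaches Vantage along 2 paths.
Via Brightwater: 68% × 85% = 57.8%.
Direct stake: 6% = 6%.
Total: 57.8% + 6% = 63.8%.
Rounded: 63.80%.

63.80%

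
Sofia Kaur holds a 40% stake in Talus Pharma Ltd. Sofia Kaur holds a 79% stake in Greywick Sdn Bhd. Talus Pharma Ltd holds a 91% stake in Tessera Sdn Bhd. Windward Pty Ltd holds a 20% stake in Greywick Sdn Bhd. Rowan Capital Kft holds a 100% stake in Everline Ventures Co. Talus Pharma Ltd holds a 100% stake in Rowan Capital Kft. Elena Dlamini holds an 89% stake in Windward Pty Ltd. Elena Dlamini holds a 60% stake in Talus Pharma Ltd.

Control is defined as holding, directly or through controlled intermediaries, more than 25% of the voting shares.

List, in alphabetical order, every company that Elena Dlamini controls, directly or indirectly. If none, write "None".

Everline Ventures Co, Rowan Capital Kft, Talus Pharma Ltd, Tessera Sdn Bhd, Windward Pty Ltd

Elena holds 60% of Talus, so Elena controls Talus.
Talus holds 100% of Rowan, so Elena controls Rowan.
Talus holds 91% of Tessera, so Elena controls Tessera.
Elena holds 89% of Windward, so Elena controls Windward.
Rowan holds 100% of Everline, so Elena controls Everline.
No other company's threshold is met.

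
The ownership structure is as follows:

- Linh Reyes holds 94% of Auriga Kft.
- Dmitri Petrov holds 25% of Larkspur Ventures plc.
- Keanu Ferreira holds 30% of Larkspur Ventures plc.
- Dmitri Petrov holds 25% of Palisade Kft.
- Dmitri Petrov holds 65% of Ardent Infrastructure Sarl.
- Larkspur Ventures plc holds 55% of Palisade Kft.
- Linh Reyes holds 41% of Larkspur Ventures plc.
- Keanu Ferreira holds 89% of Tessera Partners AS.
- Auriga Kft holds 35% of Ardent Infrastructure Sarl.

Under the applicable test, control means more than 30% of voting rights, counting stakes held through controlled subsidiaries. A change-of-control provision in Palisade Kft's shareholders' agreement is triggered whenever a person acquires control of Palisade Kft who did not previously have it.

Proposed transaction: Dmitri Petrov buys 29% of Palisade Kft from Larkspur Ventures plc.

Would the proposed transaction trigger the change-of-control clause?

The purchase adds only to Dmitri's holdings (Larkspur's stake shrinks), so Dmitri is the only person who could newly come to control Palisade.
Dmitri holds 65% of Ardent, so Dmitri controls Ardent.
In Palisade, Dmitri's side holds only 25%, not > 30%.
So before the transaction, Dmitri does not control Palisade.
After the purchase, Dmitri's direct stake in Palisade rises to 25% + 29% = 54%, and Larkspur's stake falls to 26%.
Dmitri holds 54% of Palisade, so Dmitri controls Palisade.
Dmitri did not control Palisade before and does after, so the clause is triggered.

Yes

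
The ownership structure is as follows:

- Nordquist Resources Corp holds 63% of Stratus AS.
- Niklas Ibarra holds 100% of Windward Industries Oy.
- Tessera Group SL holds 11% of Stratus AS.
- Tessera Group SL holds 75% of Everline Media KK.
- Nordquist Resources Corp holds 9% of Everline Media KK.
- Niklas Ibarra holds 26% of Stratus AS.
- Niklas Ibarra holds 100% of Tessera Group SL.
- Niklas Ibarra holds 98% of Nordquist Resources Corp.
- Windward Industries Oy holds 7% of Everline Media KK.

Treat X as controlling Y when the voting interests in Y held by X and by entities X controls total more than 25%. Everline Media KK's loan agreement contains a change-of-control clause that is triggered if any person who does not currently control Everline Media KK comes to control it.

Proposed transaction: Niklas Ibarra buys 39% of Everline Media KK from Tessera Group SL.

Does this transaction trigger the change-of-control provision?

The purchase adds only to Niklas's holdings (Tessera's stake shrinks), so Niklas is the only person who could newly come to control Everline.
Niklas holds 100% of Windward, so Niklas controls Windward.
Niklas holds 100% of Tessera, so Niklas controls Tessera.
Niklas holds 98% of Nordquist, so Niklas controls Nordquist.
Tessera and Nordquist and Windward together hold 75% + 9% + 7% = 91% of Everline, so Niklas controls Everline.
So Niklas already controls Everline before the transaction.
After the purchase, Niklas holds 39% of Everline directly, and Tessera's stake falls to 36%.
Niklas controlled Everline already, so this is not a new person acquiring control; every other person's position is unchanged or reduced.
No new person acquires control, so the clause is not triggered.

No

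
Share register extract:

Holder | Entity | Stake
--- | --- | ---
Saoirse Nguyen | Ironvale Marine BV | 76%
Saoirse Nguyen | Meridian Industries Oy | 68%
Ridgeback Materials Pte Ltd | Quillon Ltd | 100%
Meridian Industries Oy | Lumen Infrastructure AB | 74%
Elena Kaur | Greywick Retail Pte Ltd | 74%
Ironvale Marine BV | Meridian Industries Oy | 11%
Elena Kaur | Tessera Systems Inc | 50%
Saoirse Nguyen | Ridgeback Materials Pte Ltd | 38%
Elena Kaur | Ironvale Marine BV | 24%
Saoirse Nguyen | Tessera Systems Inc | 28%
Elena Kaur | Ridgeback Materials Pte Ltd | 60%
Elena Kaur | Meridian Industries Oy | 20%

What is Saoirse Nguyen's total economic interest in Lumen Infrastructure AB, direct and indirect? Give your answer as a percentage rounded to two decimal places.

56.51%

Saoirse reaches Lumen along 2 paths.
Via Meridian: 68% × 74% = 50.32%.
Via Ironvale → Meridian: 76% × 11% × 74% = 6.1864%.
Total: 50.32% + 6.1864% = 56.5064%.
Rounded: 56.51%.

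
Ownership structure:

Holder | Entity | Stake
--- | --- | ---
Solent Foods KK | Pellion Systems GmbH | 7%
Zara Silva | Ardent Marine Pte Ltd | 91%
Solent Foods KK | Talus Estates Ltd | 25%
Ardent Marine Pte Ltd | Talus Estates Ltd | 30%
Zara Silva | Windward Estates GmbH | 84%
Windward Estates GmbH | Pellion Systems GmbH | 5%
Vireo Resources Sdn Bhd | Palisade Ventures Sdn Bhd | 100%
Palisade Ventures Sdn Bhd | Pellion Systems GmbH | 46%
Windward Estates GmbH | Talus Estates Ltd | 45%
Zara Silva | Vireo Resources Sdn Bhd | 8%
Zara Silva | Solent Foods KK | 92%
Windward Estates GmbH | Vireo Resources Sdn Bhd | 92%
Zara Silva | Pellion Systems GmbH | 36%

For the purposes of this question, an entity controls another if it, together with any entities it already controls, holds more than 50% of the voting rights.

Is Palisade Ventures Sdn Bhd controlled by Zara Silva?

Zara holds 84% of Windward, so Zara controls Windward.
Windward and Zara together hold 92% + 8% = 100% of Vireo, so Zara controls Vireo.
Vireo holds 100% of Palisade, so Zara controls Palisade.

Yes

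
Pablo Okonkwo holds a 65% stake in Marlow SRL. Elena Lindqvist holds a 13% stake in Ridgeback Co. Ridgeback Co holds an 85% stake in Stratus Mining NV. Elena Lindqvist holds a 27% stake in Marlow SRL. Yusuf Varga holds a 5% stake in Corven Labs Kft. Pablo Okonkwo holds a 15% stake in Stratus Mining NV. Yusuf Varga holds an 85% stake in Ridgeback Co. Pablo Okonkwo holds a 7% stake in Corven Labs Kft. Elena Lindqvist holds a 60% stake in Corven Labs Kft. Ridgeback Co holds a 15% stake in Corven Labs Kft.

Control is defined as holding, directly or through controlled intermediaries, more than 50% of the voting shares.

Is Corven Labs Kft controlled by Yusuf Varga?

No

Yusuf holds 85% of Ridgeback, so Yusuf controls Ridgeback.
Ridgeback holds 85% of Stratus, so Yusuf controls Stratus.
In Corven, Yusuf's side holds only 15% + 5% = 20%, not > 50%.
So Yusuf does not control Corven.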